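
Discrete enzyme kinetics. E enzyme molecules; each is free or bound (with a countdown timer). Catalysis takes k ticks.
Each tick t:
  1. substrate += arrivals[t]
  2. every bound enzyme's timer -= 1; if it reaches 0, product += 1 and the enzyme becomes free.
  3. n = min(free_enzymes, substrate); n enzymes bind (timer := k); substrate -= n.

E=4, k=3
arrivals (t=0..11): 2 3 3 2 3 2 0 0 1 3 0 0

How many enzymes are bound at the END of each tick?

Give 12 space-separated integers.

t=0: arr=2 -> substrate=0 bound=2 product=0
t=1: arr=3 -> substrate=1 bound=4 product=0
t=2: arr=3 -> substrate=4 bound=4 product=0
t=3: arr=2 -> substrate=4 bound=4 product=2
t=4: arr=3 -> substrate=5 bound=4 product=4
t=5: arr=2 -> substrate=7 bound=4 product=4
t=6: arr=0 -> substrate=5 bound=4 product=6
t=7: arr=0 -> substrate=3 bound=4 product=8
t=8: arr=1 -> substrate=4 bound=4 product=8
t=9: arr=3 -> substrate=5 bound=4 product=10
t=10: arr=0 -> substrate=3 bound=4 product=12
t=11: arr=0 -> substrate=3 bound=4 product=12

Answer: 2 4 4 4 4 4 4 4 4 4 4 4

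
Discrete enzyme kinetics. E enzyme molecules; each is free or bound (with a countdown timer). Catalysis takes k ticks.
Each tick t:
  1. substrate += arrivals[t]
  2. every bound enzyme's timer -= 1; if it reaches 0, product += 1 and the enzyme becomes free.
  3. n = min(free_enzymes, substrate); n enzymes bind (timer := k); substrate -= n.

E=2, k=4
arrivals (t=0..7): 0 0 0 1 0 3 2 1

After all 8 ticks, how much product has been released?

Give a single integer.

Answer: 1

Derivation:
t=0: arr=0 -> substrate=0 bound=0 product=0
t=1: arr=0 -> substrate=0 bound=0 product=0
t=2: arr=0 -> substrate=0 bound=0 product=0
t=3: arr=1 -> substrate=0 bound=1 product=0
t=4: arr=0 -> substrate=0 bound=1 product=0
t=5: arr=3 -> substrate=2 bound=2 product=0
t=6: arr=2 -> substrate=4 bound=2 product=0
t=7: arr=1 -> substrate=4 bound=2 product=1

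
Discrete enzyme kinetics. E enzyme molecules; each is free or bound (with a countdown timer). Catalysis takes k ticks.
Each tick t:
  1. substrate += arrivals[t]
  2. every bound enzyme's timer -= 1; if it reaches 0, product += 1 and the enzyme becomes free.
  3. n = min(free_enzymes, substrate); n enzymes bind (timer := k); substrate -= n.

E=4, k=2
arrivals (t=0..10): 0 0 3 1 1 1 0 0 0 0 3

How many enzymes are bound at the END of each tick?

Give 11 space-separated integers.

t=0: arr=0 -> substrate=0 bound=0 product=0
t=1: arr=0 -> substrate=0 bound=0 product=0
t=2: arr=3 -> substrate=0 bound=3 product=0
t=3: arr=1 -> substrate=0 bound=4 product=0
t=4: arr=1 -> substrate=0 bound=2 product=3
t=5: arr=1 -> substrate=0 bound=2 product=4
t=6: arr=0 -> substrate=0 bound=1 product=5
t=7: arr=0 -> substrate=0 bound=0 product=6
t=8: arr=0 -> substrate=0 bound=0 product=6
t=9: arr=0 -> substrate=0 bound=0 product=6
t=10: arr=3 -> substrate=0 bound=3 product=6

Answer: 0 0 3 4 2 2 1 0 0 0 3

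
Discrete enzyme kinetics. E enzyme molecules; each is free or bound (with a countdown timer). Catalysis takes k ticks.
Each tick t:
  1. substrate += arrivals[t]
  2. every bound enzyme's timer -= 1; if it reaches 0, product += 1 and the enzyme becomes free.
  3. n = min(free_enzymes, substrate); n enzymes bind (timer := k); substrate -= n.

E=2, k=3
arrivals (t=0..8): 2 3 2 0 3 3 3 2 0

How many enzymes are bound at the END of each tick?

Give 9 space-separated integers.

t=0: arr=2 -> substrate=0 bound=2 product=0
t=1: arr=3 -> substrate=3 bound=2 product=0
t=2: arr=2 -> substrate=5 bound=2 product=0
t=3: arr=0 -> substrate=3 bound=2 product=2
t=4: arr=3 -> substrate=6 bound=2 product=2
t=5: arr=3 -> substrate=9 bound=2 product=2
t=6: arr=3 -> substrate=10 bound=2 product=4
t=7: arr=2 -> substrate=12 bound=2 product=4
t=8: arr=0 -> substrate=12 bound=2 product=4

Answer: 2 2 2 2 2 2 2 2 2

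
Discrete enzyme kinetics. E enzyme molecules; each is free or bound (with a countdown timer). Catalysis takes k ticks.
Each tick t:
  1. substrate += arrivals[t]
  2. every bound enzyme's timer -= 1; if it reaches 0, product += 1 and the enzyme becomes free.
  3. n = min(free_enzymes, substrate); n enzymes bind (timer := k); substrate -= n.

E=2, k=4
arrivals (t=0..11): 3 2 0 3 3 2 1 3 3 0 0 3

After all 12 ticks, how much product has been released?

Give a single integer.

t=0: arr=3 -> substrate=1 bound=2 product=0
t=1: arr=2 -> substrate=3 bound=2 product=0
t=2: arr=0 -> substrate=3 bound=2 product=0
t=3: arr=3 -> substrate=6 bound=2 product=0
t=4: arr=3 -> substrate=7 bound=2 product=2
t=5: arr=2 -> substrate=9 bound=2 product=2
t=6: arr=1 -> substrate=10 bound=2 product=2
t=7: arr=3 -> substrate=13 bound=2 product=2
t=8: arr=3 -> substrate=14 bound=2 product=4
t=9: arr=0 -> substrate=14 bound=2 product=4
t=10: arr=0 -> substrate=14 bound=2 product=4
t=11: arr=3 -> substrate=17 bound=2 product=4

Answer: 4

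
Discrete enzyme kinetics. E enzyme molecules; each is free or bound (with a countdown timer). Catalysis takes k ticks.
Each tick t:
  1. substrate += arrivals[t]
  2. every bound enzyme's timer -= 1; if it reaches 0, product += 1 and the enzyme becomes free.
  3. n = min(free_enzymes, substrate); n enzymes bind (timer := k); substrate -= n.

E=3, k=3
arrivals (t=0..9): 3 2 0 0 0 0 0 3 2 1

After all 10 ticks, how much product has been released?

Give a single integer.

t=0: arr=3 -> substrate=0 bound=3 product=0
t=1: arr=2 -> substrate=2 bound=3 product=0
t=2: arr=0 -> substrate=2 bound=3 product=0
t=3: arr=0 -> substrate=0 bound=2 product=3
t=4: arr=0 -> substrate=0 bound=2 product=3
t=5: arr=0 -> substrate=0 bound=2 product=3
t=6: arr=0 -> substrate=0 bound=0 product=5
t=7: arr=3 -> substrate=0 bound=3 product=5
t=8: arr=2 -> substrate=2 bound=3 product=5
t=9: arr=1 -> substrate=3 bound=3 product=5

Answer: 5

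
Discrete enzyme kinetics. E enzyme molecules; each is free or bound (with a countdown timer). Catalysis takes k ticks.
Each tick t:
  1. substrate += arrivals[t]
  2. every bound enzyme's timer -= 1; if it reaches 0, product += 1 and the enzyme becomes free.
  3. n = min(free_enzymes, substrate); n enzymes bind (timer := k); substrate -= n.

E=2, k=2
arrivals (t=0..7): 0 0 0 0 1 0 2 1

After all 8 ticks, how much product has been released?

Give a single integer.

Answer: 1

Derivation:
t=0: arr=0 -> substrate=0 bound=0 product=0
t=1: arr=0 -> substrate=0 bound=0 product=0
t=2: arr=0 -> substrate=0 bound=0 product=0
t=3: arr=0 -> substrate=0 bound=0 product=0
t=4: arr=1 -> substrate=0 bound=1 product=0
t=5: arr=0 -> substrate=0 bound=1 product=0
t=6: arr=2 -> substrate=0 bound=2 product=1
t=7: arr=1 -> substrate=1 bound=2 product=1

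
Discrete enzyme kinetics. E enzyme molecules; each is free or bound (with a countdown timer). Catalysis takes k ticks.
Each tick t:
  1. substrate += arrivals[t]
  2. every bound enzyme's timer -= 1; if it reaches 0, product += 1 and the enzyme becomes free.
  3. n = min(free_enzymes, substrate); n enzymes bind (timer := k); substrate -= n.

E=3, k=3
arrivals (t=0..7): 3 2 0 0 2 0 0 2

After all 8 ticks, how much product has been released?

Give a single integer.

t=0: arr=3 -> substrate=0 bound=3 product=0
t=1: arr=2 -> substrate=2 bound=3 product=0
t=2: arr=0 -> substrate=2 bound=3 product=0
t=3: arr=0 -> substrate=0 bound=2 product=3
t=4: arr=2 -> substrate=1 bound=3 product=3
t=5: arr=0 -> substrate=1 bound=3 product=3
t=6: arr=0 -> substrate=0 bound=2 product=5
t=7: arr=2 -> substrate=0 bound=3 product=6

Answer: 6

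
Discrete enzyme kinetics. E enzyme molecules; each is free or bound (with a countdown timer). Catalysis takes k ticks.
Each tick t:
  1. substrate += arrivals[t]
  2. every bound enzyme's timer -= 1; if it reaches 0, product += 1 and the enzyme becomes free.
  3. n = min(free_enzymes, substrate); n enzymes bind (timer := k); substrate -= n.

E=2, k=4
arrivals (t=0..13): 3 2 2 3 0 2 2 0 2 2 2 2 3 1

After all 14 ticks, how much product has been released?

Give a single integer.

t=0: arr=3 -> substrate=1 bound=2 product=0
t=1: arr=2 -> substrate=3 bound=2 product=0
t=2: arr=2 -> substrate=5 bound=2 product=0
t=3: arr=3 -> substrate=8 bound=2 product=0
t=4: arr=0 -> substrate=6 bound=2 product=2
t=5: arr=2 -> substrate=8 bound=2 product=2
t=6: arr=2 -> substrate=10 bound=2 product=2
t=7: arr=0 -> substrate=10 bound=2 product=2
t=8: arr=2 -> substrate=10 bound=2 product=4
t=9: arr=2 -> substrate=12 bound=2 product=4
t=10: arr=2 -> substrate=14 bound=2 product=4
t=11: arr=2 -> substrate=16 bound=2 product=4
t=12: arr=3 -> substrate=17 bound=2 product=6
t=13: arr=1 -> substrate=18 bound=2 product=6

Answer: 6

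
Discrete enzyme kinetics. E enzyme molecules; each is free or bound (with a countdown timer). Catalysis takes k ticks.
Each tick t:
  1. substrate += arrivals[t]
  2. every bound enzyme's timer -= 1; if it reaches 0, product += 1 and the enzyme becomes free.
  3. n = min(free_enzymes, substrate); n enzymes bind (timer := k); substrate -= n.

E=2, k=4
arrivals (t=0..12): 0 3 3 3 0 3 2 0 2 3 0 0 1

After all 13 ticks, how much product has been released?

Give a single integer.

Answer: 4

Derivation:
t=0: arr=0 -> substrate=0 bound=0 product=0
t=1: arr=3 -> substrate=1 bound=2 product=0
t=2: arr=3 -> substrate=4 bound=2 product=0
t=3: arr=3 -> substrate=7 bound=2 product=0
t=4: arr=0 -> substrate=7 bound=2 product=0
t=5: arr=3 -> substrate=8 bound=2 product=2
t=6: arr=2 -> substrate=10 bound=2 product=2
t=7: arr=0 -> substrate=10 bound=2 product=2
t=8: arr=2 -> substrate=12 bound=2 product=2
t=9: arr=3 -> substrate=13 bound=2 product=4
t=10: arr=0 -> substrate=13 bound=2 product=4
t=11: arr=0 -> substrate=13 bound=2 product=4
t=12: arr=1 -> substrate=14 bound=2 product=4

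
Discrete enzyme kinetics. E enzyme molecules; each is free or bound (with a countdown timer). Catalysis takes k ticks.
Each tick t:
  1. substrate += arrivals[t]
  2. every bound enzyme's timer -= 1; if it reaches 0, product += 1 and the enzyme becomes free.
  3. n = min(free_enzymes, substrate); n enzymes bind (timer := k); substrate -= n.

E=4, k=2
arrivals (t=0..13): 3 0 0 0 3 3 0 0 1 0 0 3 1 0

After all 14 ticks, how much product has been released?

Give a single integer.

t=0: arr=3 -> substrate=0 bound=3 product=0
t=1: arr=0 -> substrate=0 bound=3 product=0
t=2: arr=0 -> substrate=0 bound=0 product=3
t=3: arr=0 -> substrate=0 bound=0 product=3
t=4: arr=3 -> substrate=0 bound=3 product=3
t=5: arr=3 -> substrate=2 bound=4 product=3
t=6: arr=0 -> substrate=0 bound=3 product=6
t=7: arr=0 -> substrate=0 bound=2 product=7
t=8: arr=1 -> substrate=0 bound=1 product=9
t=9: arr=0 -> substrate=0 bound=1 product=9
t=10: arr=0 -> substrate=0 bound=0 product=10
t=11: arr=3 -> substrate=0 bound=3 product=10
t=12: arr=1 -> substrate=0 bound=4 product=10
t=13: arr=0 -> substrate=0 bound=1 product=13

Answer: 13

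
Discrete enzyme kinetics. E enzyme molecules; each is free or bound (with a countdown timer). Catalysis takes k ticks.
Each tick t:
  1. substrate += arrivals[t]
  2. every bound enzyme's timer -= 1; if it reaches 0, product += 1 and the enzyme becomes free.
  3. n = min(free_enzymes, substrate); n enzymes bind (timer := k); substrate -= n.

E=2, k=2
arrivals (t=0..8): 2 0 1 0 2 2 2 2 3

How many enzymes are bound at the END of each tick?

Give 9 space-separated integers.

t=0: arr=2 -> substrate=0 bound=2 product=0
t=1: arr=0 -> substrate=0 bound=2 product=0
t=2: arr=1 -> substrate=0 bound=1 product=2
t=3: arr=0 -> substrate=0 bound=1 product=2
t=4: arr=2 -> substrate=0 bound=2 product=3
t=5: arr=2 -> substrate=2 bound=2 product=3
t=6: arr=2 -> substrate=2 bound=2 product=5
t=7: arr=2 -> substrate=4 bound=2 product=5
t=8: arr=3 -> substrate=5 bound=2 product=7

Answer: 2 2 1 1 2 2 2 2 2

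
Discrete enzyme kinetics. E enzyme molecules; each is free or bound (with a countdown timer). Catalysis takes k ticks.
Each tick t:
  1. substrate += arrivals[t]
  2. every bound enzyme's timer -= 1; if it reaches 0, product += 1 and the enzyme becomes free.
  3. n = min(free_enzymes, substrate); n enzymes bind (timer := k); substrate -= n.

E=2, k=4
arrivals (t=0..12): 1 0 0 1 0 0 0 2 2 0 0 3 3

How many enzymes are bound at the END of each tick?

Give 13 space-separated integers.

t=0: arr=1 -> substrate=0 bound=1 product=0
t=1: arr=0 -> substrate=0 bound=1 product=0
t=2: arr=0 -> substrate=0 bound=1 product=0
t=3: arr=1 -> substrate=0 bound=2 product=0
t=4: arr=0 -> substrate=0 bound=1 product=1
t=5: arr=0 -> substrate=0 bound=1 product=1
t=6: arr=0 -> substrate=0 bound=1 product=1
t=7: arr=2 -> substrate=0 bound=2 product=2
t=8: arr=2 -> substrate=2 bound=2 product=2
t=9: arr=0 -> substrate=2 bound=2 product=2
t=10: arr=0 -> substrate=2 bound=2 product=2
t=11: arr=3 -> substrate=3 bound=2 product=4
t=12: arr=3 -> substrate=6 bound=2 product=4

Answer: 1 1 1 2 1 1 1 2 2 2 2 2 2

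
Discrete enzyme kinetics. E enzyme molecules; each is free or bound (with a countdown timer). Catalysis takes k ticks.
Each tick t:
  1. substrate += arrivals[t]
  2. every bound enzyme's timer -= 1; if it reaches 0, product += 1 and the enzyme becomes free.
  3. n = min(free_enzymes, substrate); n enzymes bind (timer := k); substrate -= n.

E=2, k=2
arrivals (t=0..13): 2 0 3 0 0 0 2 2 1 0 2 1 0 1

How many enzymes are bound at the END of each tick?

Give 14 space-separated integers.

Answer: 2 2 2 2 1 1 2 2 2 2 2 2 2 2

Derivation:
t=0: arr=2 -> substrate=0 bound=2 product=0
t=1: arr=0 -> substrate=0 bound=2 product=0
t=2: arr=3 -> substrate=1 bound=2 product=2
t=3: arr=0 -> substrate=1 bound=2 product=2
t=4: arr=0 -> substrate=0 bound=1 product=4
t=5: arr=0 -> substrate=0 bound=1 product=4
t=6: arr=2 -> substrate=0 bound=2 product=5
t=7: arr=2 -> substrate=2 bound=2 product=5
t=8: arr=1 -> substrate=1 bound=2 product=7
t=9: arr=0 -> substrate=1 bound=2 product=7
t=10: arr=2 -> substrate=1 bound=2 product=9
t=11: arr=1 -> substrate=2 bound=2 product=9
t=12: arr=0 -> substrate=0 bound=2 product=11
t=13: arr=1 -> substrate=1 bound=2 product=11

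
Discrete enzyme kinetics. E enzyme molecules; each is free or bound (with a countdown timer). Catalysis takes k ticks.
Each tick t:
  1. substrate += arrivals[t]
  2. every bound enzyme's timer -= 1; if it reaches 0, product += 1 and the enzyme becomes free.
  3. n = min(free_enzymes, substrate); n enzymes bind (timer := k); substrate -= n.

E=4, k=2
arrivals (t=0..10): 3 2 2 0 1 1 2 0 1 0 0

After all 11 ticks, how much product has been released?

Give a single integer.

t=0: arr=3 -> substrate=0 bound=3 product=0
t=1: arr=2 -> substrate=1 bound=4 product=0
t=2: arr=2 -> substrate=0 bound=4 product=3
t=3: arr=0 -> substrate=0 bound=3 product=4
t=4: arr=1 -> substrate=0 bound=1 product=7
t=5: arr=1 -> substrate=0 bound=2 product=7
t=6: arr=2 -> substrate=0 bound=3 product=8
t=7: arr=0 -> substrate=0 bound=2 product=9
t=8: arr=1 -> substrate=0 bound=1 product=11
t=9: arr=0 -> substrate=0 bound=1 product=11
t=10: arr=0 -> substrate=0 bound=0 product=12

Answer: 12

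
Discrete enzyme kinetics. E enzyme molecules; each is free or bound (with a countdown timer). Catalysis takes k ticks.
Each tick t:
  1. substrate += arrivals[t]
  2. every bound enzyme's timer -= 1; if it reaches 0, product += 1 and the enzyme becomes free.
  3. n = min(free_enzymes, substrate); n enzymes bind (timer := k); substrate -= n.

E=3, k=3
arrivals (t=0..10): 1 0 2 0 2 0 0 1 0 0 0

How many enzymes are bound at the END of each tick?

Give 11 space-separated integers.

t=0: arr=1 -> substrate=0 bound=1 product=0
t=1: arr=0 -> substrate=0 bound=1 product=0
t=2: arr=2 -> substrate=0 bound=3 product=0
t=3: arr=0 -> substrate=0 bound=2 product=1
t=4: arr=2 -> substrate=1 bound=3 product=1
t=5: arr=0 -> substrate=0 bound=2 product=3
t=6: arr=0 -> substrate=0 bound=2 product=3
t=7: arr=1 -> substrate=0 bound=2 product=4
t=8: arr=0 -> substrate=0 bound=1 product=5
t=9: arr=0 -> substrate=0 bound=1 product=5
t=10: arr=0 -> substrate=0 bound=0 product=6

Answer: 1 1 3 2 3 2 2 2 1 1 0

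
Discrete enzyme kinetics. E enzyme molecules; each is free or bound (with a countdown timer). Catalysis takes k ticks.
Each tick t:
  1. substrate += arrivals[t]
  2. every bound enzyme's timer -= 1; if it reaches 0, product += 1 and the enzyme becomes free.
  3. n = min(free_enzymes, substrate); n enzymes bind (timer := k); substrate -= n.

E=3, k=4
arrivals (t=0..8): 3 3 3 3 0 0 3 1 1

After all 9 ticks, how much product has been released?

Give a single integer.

t=0: arr=3 -> substrate=0 bound=3 product=0
t=1: arr=3 -> substrate=3 bound=3 product=0
t=2: arr=3 -> substrate=6 bound=3 product=0
t=3: arr=3 -> substrate=9 bound=3 product=0
t=4: arr=0 -> substrate=6 bound=3 product=3
t=5: arr=0 -> substrate=6 bound=3 product=3
t=6: arr=3 -> substrate=9 bound=3 product=3
t=7: arr=1 -> substrate=10 bound=3 product=3
t=8: arr=1 -> substrate=8 bound=3 product=6

Answer: 6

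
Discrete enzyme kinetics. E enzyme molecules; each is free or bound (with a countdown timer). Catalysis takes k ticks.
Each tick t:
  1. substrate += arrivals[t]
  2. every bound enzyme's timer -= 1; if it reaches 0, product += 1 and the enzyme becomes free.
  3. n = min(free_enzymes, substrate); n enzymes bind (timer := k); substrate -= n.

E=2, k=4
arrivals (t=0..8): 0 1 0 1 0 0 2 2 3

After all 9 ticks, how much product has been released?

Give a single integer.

Answer: 2

Derivation:
t=0: arr=0 -> substrate=0 bound=0 product=0
t=1: arr=1 -> substrate=0 bound=1 product=0
t=2: arr=0 -> substrate=0 bound=1 product=0
t=3: arr=1 -> substrate=0 bound=2 product=0
t=4: arr=0 -> substrate=0 bound=2 product=0
t=5: arr=0 -> substrate=0 bound=1 product=1
t=6: arr=2 -> substrate=1 bound=2 product=1
t=7: arr=2 -> substrate=2 bound=2 product=2
t=8: arr=3 -> substrate=5 bound=2 product=2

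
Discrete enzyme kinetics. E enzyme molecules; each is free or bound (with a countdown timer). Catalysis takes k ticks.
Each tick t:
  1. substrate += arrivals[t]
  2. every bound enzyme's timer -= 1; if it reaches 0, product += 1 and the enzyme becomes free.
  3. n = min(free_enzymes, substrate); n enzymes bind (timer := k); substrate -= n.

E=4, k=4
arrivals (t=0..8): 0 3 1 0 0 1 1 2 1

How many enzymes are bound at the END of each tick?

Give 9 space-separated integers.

t=0: arr=0 -> substrate=0 bound=0 product=0
t=1: arr=3 -> substrate=0 bound=3 product=0
t=2: arr=1 -> substrate=0 bound=4 product=0
t=3: arr=0 -> substrate=0 bound=4 product=0
t=4: arr=0 -> substrate=0 bound=4 product=0
t=5: arr=1 -> substrate=0 bound=2 product=3
t=6: arr=1 -> substrate=0 bound=2 product=4
t=7: arr=2 -> substrate=0 bound=4 product=4
t=8: arr=1 -> substrate=1 bound=4 product=4

Answer: 0 3 4 4 4 2 2 4 4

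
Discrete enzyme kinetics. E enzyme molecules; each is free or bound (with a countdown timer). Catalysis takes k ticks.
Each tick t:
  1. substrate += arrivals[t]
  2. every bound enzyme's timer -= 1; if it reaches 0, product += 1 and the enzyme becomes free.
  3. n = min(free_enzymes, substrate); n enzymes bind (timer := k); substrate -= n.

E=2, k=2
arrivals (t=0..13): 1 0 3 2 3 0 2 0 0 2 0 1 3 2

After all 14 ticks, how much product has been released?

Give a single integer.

Answer: 11

Derivation:
t=0: arr=1 -> substrate=0 bound=1 product=0
t=1: arr=0 -> substrate=0 bound=1 product=0
t=2: arr=3 -> substrate=1 bound=2 product=1
t=3: arr=2 -> substrate=3 bound=2 product=1
t=4: arr=3 -> substrate=4 bound=2 product=3
t=5: arr=0 -> substrate=4 bound=2 product=3
t=6: arr=2 -> substrate=4 bound=2 product=5
t=7: arr=0 -> substrate=4 bound=2 product=5
t=8: arr=0 -> substrate=2 bound=2 product=7
t=9: arr=2 -> substrate=4 bound=2 product=7
t=10: arr=0 -> substrate=2 bound=2 product=9
t=11: arr=1 -> substrate=3 bound=2 product=9
t=12: arr=3 -> substrate=4 bound=2 product=11
t=13: arr=2 -> substrate=6 bound=2 product=11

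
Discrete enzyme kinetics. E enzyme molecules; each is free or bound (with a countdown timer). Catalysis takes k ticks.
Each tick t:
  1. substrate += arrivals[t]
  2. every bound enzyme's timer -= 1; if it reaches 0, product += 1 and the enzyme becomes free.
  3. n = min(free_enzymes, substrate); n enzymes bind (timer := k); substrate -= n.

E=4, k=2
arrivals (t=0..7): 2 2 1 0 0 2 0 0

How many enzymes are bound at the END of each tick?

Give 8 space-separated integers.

Answer: 2 4 3 1 0 2 2 0

Derivation:
t=0: arr=2 -> substrate=0 bound=2 product=0
t=1: arr=2 -> substrate=0 bound=4 product=0
t=2: arr=1 -> substrate=0 bound=3 product=2
t=3: arr=0 -> substrate=0 bound=1 product=4
t=4: arr=0 -> substrate=0 bound=0 product=5
t=5: arr=2 -> substrate=0 bound=2 product=5
t=6: arr=0 -> substrate=0 bound=2 product=5
t=7: arr=0 -> substrate=0 bound=0 product=7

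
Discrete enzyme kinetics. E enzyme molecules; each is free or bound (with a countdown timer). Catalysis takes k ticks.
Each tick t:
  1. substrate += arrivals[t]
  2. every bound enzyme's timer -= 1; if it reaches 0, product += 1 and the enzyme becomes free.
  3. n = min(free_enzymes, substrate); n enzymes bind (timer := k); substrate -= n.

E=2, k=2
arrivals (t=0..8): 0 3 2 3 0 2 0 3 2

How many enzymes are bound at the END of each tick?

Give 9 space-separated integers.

Answer: 0 2 2 2 2 2 2 2 2

Derivation:
t=0: arr=0 -> substrate=0 bound=0 product=0
t=1: arr=3 -> substrate=1 bound=2 product=0
t=2: arr=2 -> substrate=3 bound=2 product=0
t=3: arr=3 -> substrate=4 bound=2 product=2
t=4: arr=0 -> substrate=4 bound=2 product=2
t=5: arr=2 -> substrate=4 bound=2 product=4
t=6: arr=0 -> substrate=4 bound=2 product=4
t=7: arr=3 -> substrate=5 bound=2 product=6
t=8: arr=2 -> substrate=7 bound=2 product=6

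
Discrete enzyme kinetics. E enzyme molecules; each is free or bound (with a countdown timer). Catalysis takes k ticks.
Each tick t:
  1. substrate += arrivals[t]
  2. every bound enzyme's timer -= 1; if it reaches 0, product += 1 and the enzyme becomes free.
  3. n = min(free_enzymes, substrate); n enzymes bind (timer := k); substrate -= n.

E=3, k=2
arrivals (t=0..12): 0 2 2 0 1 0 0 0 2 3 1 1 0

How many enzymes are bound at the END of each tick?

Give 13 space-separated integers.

t=0: arr=0 -> substrate=0 bound=0 product=0
t=1: arr=2 -> substrate=0 bound=2 product=0
t=2: arr=2 -> substrate=1 bound=3 product=0
t=3: arr=0 -> substrate=0 bound=2 product=2
t=4: arr=1 -> substrate=0 bound=2 product=3
t=5: arr=0 -> substrate=0 bound=1 product=4
t=6: arr=0 -> substrate=0 bound=0 product=5
t=7: arr=0 -> substrate=0 bound=0 product=5
t=8: arr=2 -> substrate=0 bound=2 product=5
t=9: arr=3 -> substrate=2 bound=3 product=5
t=10: arr=1 -> substrate=1 bound=3 product=7
t=11: arr=1 -> substrate=1 bound=3 product=8
t=12: arr=0 -> substrate=0 bound=2 product=10

Answer: 0 2 3 2 2 1 0 0 2 3 3 3 2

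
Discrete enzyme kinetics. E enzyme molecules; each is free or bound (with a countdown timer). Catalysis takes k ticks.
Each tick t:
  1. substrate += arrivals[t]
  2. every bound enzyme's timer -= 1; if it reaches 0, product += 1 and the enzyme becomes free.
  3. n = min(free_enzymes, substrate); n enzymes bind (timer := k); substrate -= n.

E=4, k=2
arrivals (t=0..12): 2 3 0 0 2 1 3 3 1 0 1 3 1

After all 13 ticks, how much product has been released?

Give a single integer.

Answer: 16

Derivation:
t=0: arr=2 -> substrate=0 bound=2 product=0
t=1: arr=3 -> substrate=1 bound=4 product=0
t=2: arr=0 -> substrate=0 bound=3 product=2
t=3: arr=0 -> substrate=0 bound=1 product=4
t=4: arr=2 -> substrate=0 bound=2 product=5
t=5: arr=1 -> substrate=0 bound=3 product=5
t=6: arr=3 -> substrate=0 bound=4 product=7
t=7: arr=3 -> substrate=2 bound=4 product=8
t=8: arr=1 -> substrate=0 bound=4 product=11
t=9: arr=0 -> substrate=0 bound=3 product=12
t=10: arr=1 -> substrate=0 bound=1 product=15
t=11: arr=3 -> substrate=0 bound=4 product=15
t=12: arr=1 -> substrate=0 bound=4 product=16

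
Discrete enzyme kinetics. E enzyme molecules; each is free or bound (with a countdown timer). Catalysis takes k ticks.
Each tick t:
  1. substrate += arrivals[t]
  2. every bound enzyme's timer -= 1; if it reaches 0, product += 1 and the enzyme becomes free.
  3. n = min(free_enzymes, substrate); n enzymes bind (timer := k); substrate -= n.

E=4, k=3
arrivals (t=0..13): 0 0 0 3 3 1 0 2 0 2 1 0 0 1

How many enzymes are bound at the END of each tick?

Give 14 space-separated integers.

Answer: 0 0 0 3 4 4 4 4 4 4 4 4 1 1

Derivation:
t=0: arr=0 -> substrate=0 bound=0 product=0
t=1: arr=0 -> substrate=0 bound=0 product=0
t=2: arr=0 -> substrate=0 bound=0 product=0
t=3: arr=3 -> substrate=0 bound=3 product=0
t=4: arr=3 -> substrate=2 bound=4 product=0
t=5: arr=1 -> substrate=3 bound=4 product=0
t=6: arr=0 -> substrate=0 bound=4 product=3
t=7: arr=2 -> substrate=1 bound=4 product=4
t=8: arr=0 -> substrate=1 bound=4 product=4
t=9: arr=2 -> substrate=0 bound=4 product=7
t=10: arr=1 -> substrate=0 bound=4 product=8
t=11: arr=0 -> substrate=0 bound=4 product=8
t=12: arr=0 -> substrate=0 bound=1 product=11
t=13: arr=1 -> substrate=0 bound=1 product=12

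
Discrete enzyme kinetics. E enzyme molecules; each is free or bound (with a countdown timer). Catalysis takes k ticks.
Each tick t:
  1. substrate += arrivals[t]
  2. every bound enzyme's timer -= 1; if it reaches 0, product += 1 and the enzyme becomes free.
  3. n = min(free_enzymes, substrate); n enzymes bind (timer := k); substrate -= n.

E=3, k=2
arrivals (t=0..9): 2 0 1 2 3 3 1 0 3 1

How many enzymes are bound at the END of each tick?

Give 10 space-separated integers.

Answer: 2 2 1 3 3 3 3 3 3 3

Derivation:
t=0: arr=2 -> substrate=0 bound=2 product=0
t=1: arr=0 -> substrate=0 bound=2 product=0
t=2: arr=1 -> substrate=0 bound=1 product=2
t=3: arr=2 -> substrate=0 bound=3 product=2
t=4: arr=3 -> substrate=2 bound=3 product=3
t=5: arr=3 -> substrate=3 bound=3 product=5
t=6: arr=1 -> substrate=3 bound=3 product=6
t=7: arr=0 -> substrate=1 bound=3 product=8
t=8: arr=3 -> substrate=3 bound=3 product=9
t=9: arr=1 -> substrate=2 bound=3 product=11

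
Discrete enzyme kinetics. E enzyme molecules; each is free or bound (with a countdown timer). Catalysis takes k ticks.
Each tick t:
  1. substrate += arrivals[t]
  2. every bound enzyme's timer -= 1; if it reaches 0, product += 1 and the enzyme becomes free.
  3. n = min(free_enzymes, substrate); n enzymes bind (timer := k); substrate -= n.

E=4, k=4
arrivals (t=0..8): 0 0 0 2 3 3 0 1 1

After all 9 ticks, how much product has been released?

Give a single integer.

Answer: 4

Derivation:
t=0: arr=0 -> substrate=0 bound=0 product=0
t=1: arr=0 -> substrate=0 bound=0 product=0
t=2: arr=0 -> substrate=0 bound=0 product=0
t=3: arr=2 -> substrate=0 bound=2 product=0
t=4: arr=3 -> substrate=1 bound=4 product=0
t=5: arr=3 -> substrate=4 bound=4 product=0
t=6: arr=0 -> substrate=4 bound=4 product=0
t=7: arr=1 -> substrate=3 bound=4 product=2
t=8: arr=1 -> substrate=2 bound=4 product=4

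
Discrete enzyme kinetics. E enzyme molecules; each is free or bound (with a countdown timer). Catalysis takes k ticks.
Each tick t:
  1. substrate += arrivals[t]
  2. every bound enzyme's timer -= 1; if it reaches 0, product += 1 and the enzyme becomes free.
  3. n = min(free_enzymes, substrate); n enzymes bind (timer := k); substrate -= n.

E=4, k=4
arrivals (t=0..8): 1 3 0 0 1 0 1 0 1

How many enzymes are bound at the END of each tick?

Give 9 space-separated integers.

t=0: arr=1 -> substrate=0 bound=1 product=0
t=1: arr=3 -> substrate=0 bound=4 product=0
t=2: arr=0 -> substrate=0 bound=4 product=0
t=3: arr=0 -> substrate=0 bound=4 product=0
t=4: arr=1 -> substrate=0 bound=4 product=1
t=5: arr=0 -> substrate=0 bound=1 product=4
t=6: arr=1 -> substrate=0 bound=2 product=4
t=7: arr=0 -> substrate=0 bound=2 product=4
t=8: arr=1 -> substrate=0 bound=2 product=5

Answer: 1 4 4 4 4 1 2 2 2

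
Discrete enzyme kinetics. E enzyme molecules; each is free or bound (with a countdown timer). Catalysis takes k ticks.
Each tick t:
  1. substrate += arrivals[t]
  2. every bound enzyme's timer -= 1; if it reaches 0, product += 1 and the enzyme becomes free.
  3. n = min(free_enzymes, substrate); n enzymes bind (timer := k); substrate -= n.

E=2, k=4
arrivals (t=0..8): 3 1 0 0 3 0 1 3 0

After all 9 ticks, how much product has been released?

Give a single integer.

Answer: 4

Derivation:
t=0: arr=3 -> substrate=1 bound=2 product=0
t=1: arr=1 -> substrate=2 bound=2 product=0
t=2: arr=0 -> substrate=2 bound=2 product=0
t=3: arr=0 -> substrate=2 bound=2 product=0
t=4: arr=3 -> substrate=3 bound=2 product=2
t=5: arr=0 -> substrate=3 bound=2 product=2
t=6: arr=1 -> substrate=4 bound=2 product=2
t=7: arr=3 -> substrate=7 bound=2 product=2
t=8: arr=0 -> substrate=5 bound=2 product=4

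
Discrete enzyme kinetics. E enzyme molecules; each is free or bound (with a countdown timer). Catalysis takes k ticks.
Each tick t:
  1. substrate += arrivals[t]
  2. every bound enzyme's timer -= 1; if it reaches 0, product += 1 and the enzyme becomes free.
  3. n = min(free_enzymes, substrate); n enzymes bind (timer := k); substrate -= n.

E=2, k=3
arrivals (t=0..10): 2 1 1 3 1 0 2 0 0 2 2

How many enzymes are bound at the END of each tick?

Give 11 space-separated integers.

t=0: arr=2 -> substrate=0 bound=2 product=0
t=1: arr=1 -> substrate=1 bound=2 product=0
t=2: arr=1 -> substrate=2 bound=2 product=0
t=3: arr=3 -> substrate=3 bound=2 product=2
t=4: arr=1 -> substrate=4 bound=2 product=2
t=5: arr=0 -> substrate=4 bound=2 product=2
t=6: arr=2 -> substrate=4 bound=2 product=4
t=7: arr=0 -> substrate=4 bound=2 product=4
t=8: arr=0 -> substrate=4 bound=2 product=4
t=9: arr=2 -> substrate=4 bound=2 product=6
t=10: arr=2 -> substrate=6 bound=2 product=6

Answer: 2 2 2 2 2 2 2 2 2 2 2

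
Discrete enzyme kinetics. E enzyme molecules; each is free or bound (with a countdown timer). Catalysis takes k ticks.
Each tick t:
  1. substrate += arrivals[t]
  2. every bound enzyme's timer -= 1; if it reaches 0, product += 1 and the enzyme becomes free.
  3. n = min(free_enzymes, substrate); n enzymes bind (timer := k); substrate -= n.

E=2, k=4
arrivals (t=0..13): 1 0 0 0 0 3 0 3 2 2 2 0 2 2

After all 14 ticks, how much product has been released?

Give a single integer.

Answer: 5

Derivation:
t=0: arr=1 -> substrate=0 bound=1 product=0
t=1: arr=0 -> substrate=0 bound=1 product=0
t=2: arr=0 -> substrate=0 bound=1 product=0
t=3: arr=0 -> substrate=0 bound=1 product=0
t=4: arr=0 -> substrate=0 bound=0 product=1
t=5: arr=3 -> substrate=1 bound=2 product=1
t=6: arr=0 -> substrate=1 bound=2 product=1
t=7: arr=3 -> substrate=4 bound=2 product=1
t=8: arr=2 -> substrate=6 bound=2 product=1
t=9: arr=2 -> substrate=6 bound=2 product=3
t=10: arr=2 -> substrate=8 bound=2 product=3
t=11: arr=0 -> substrate=8 bound=2 product=3
t=12: arr=2 -> substrate=10 bound=2 product=3
t=13: arr=2 -> substrate=10 bound=2 product=5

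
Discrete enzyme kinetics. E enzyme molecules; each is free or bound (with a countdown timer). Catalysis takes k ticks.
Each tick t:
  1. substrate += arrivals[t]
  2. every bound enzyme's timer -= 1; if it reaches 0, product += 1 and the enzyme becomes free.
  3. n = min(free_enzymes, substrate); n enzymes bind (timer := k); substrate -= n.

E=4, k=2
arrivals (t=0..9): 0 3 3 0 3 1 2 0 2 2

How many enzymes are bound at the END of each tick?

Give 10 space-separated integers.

t=0: arr=0 -> substrate=0 bound=0 product=0
t=1: arr=3 -> substrate=0 bound=3 product=0
t=2: arr=3 -> substrate=2 bound=4 product=0
t=3: arr=0 -> substrate=0 bound=3 product=3
t=4: arr=3 -> substrate=1 bound=4 product=4
t=5: arr=1 -> substrate=0 bound=4 product=6
t=6: arr=2 -> substrate=0 bound=4 product=8
t=7: arr=0 -> substrate=0 bound=2 product=10
t=8: arr=2 -> substrate=0 bound=2 product=12
t=9: arr=2 -> substrate=0 bound=4 product=12

Answer: 0 3 4 3 4 4 4 2 2 4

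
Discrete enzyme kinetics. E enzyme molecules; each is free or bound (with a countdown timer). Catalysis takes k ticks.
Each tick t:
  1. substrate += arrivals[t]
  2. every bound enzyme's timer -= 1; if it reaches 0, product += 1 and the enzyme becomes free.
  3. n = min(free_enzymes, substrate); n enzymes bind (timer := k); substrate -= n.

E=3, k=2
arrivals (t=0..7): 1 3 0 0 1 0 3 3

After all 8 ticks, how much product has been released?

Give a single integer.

Answer: 5

Derivation:
t=0: arr=1 -> substrate=0 bound=1 product=0
t=1: arr=3 -> substrate=1 bound=3 product=0
t=2: arr=0 -> substrate=0 bound=3 product=1
t=3: arr=0 -> substrate=0 bound=1 product=3
t=4: arr=1 -> substrate=0 bound=1 product=4
t=5: arr=0 -> substrate=0 bound=1 product=4
t=6: arr=3 -> substrate=0 bound=3 product=5
t=7: arr=3 -> substrate=3 bound=3 product=5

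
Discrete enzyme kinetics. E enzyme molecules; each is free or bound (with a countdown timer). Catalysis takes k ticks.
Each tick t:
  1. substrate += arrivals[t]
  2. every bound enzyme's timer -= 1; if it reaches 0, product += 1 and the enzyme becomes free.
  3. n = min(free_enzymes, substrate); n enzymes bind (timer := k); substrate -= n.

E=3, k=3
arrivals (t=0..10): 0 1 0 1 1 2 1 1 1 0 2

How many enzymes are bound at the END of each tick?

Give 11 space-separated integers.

Answer: 0 1 1 2 2 3 3 3 3 3 3

Derivation:
t=0: arr=0 -> substrate=0 bound=0 product=0
t=1: arr=1 -> substrate=0 bound=1 product=0
t=2: arr=0 -> substrate=0 bound=1 product=0
t=3: arr=1 -> substrate=0 bound=2 product=0
t=4: arr=1 -> substrate=0 bound=2 product=1
t=5: arr=2 -> substrate=1 bound=3 product=1
t=6: arr=1 -> substrate=1 bound=3 product=2
t=7: arr=1 -> substrate=1 bound=3 product=3
t=8: arr=1 -> substrate=1 bound=3 product=4
t=9: arr=0 -> substrate=0 bound=3 product=5
t=10: arr=2 -> substrate=1 bound=3 product=6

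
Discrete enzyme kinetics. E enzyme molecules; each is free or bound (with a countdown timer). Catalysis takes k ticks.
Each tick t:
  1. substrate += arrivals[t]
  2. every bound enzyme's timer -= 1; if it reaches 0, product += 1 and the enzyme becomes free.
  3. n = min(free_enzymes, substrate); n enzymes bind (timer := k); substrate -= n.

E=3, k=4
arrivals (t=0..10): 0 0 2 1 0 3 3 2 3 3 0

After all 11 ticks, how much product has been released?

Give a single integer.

Answer: 5

Derivation:
t=0: arr=0 -> substrate=0 bound=0 product=0
t=1: arr=0 -> substrate=0 bound=0 product=0
t=2: arr=2 -> substrate=0 bound=2 product=0
t=3: arr=1 -> substrate=0 bound=3 product=0
t=4: arr=0 -> substrate=0 bound=3 product=0
t=5: arr=3 -> substrate=3 bound=3 product=0
t=6: arr=3 -> substrate=4 bound=3 product=2
t=7: arr=2 -> substrate=5 bound=3 product=3
t=8: arr=3 -> substrate=8 bound=3 product=3
t=9: arr=3 -> substrate=11 bound=3 product=3
t=10: arr=0 -> substrate=9 bound=3 product=5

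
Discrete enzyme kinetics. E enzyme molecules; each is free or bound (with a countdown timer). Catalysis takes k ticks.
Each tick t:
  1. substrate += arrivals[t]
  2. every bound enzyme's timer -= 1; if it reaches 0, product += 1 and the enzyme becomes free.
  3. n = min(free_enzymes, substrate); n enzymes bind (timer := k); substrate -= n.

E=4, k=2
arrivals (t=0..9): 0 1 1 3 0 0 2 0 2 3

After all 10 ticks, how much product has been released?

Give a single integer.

t=0: arr=0 -> substrate=0 bound=0 product=0
t=1: arr=1 -> substrate=0 bound=1 product=0
t=2: arr=1 -> substrate=0 bound=2 product=0
t=3: arr=3 -> substrate=0 bound=4 product=1
t=4: arr=0 -> substrate=0 bound=3 product=2
t=5: arr=0 -> substrate=0 bound=0 product=5
t=6: arr=2 -> substrate=0 bound=2 product=5
t=7: arr=0 -> substrate=0 bound=2 product=5
t=8: arr=2 -> substrate=0 bound=2 product=7
t=9: arr=3 -> substrate=1 bound=4 product=7

Answer: 7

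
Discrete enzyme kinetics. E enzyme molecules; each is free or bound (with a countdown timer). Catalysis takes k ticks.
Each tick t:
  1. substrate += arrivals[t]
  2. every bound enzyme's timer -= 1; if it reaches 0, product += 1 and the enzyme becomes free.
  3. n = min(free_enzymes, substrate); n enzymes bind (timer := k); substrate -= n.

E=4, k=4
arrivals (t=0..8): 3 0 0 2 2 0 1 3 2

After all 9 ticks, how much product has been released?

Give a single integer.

Answer: 7

Derivation:
t=0: arr=3 -> substrate=0 bound=3 product=0
t=1: arr=0 -> substrate=0 bound=3 product=0
t=2: arr=0 -> substrate=0 bound=3 product=0
t=3: arr=2 -> substrate=1 bound=4 product=0
t=4: arr=2 -> substrate=0 bound=4 product=3
t=5: arr=0 -> substrate=0 bound=4 product=3
t=6: arr=1 -> substrate=1 bound=4 product=3
t=7: arr=3 -> substrate=3 bound=4 product=4
t=8: arr=2 -> substrate=2 bound=4 product=7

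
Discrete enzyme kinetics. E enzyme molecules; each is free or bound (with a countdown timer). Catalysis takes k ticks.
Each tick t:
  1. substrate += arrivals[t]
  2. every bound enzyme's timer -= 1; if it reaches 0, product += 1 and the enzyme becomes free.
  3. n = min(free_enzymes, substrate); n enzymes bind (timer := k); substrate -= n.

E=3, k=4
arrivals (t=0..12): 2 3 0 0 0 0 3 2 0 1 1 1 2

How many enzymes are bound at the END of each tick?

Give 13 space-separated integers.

Answer: 2 3 3 3 3 2 3 3 3 3 3 3 3

Derivation:
t=0: arr=2 -> substrate=0 bound=2 product=0
t=1: arr=3 -> substrate=2 bound=3 product=0
t=2: arr=0 -> substrate=2 bound=3 product=0
t=3: arr=0 -> substrate=2 bound=3 product=0
t=4: arr=0 -> substrate=0 bound=3 product=2
t=5: arr=0 -> substrate=0 bound=2 product=3
t=6: arr=3 -> substrate=2 bound=3 product=3
t=7: arr=2 -> substrate=4 bound=3 product=3
t=8: arr=0 -> substrate=2 bound=3 product=5
t=9: arr=1 -> substrate=3 bound=3 product=5
t=10: arr=1 -> substrate=3 bound=3 product=6
t=11: arr=1 -> substrate=4 bound=3 product=6
t=12: arr=2 -> substrate=4 bound=3 product=8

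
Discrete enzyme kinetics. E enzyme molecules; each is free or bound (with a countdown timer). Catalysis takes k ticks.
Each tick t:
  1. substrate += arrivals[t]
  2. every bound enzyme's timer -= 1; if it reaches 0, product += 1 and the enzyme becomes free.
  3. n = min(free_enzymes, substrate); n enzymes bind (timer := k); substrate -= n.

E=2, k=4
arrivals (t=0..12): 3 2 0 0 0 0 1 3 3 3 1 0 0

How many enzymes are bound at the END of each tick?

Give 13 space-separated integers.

Answer: 2 2 2 2 2 2 2 2 2 2 2 2 2

Derivation:
t=0: arr=3 -> substrate=1 bound=2 product=0
t=1: arr=2 -> substrate=3 bound=2 product=0
t=2: arr=0 -> substrate=3 bound=2 product=0
t=3: arr=0 -> substrate=3 bound=2 product=0
t=4: arr=0 -> substrate=1 bound=2 product=2
t=5: arr=0 -> substrate=1 bound=2 product=2
t=6: arr=1 -> substrate=2 bound=2 product=2
t=7: arr=3 -> substrate=5 bound=2 product=2
t=8: arr=3 -> substrate=6 bound=2 product=4
t=9: arr=3 -> substrate=9 bound=2 product=4
t=10: arr=1 -> substrate=10 bound=2 product=4
t=11: arr=0 -> substrate=10 bound=2 product=4
t=12: arr=0 -> substrate=8 bound=2 product=6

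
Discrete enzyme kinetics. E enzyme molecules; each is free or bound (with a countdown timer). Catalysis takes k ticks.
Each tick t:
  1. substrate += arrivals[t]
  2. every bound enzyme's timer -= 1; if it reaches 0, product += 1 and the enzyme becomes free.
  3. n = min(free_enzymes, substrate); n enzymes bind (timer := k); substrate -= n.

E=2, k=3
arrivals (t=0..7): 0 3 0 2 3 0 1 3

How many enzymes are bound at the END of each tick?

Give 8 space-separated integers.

t=0: arr=0 -> substrate=0 bound=0 product=0
t=1: arr=3 -> substrate=1 bound=2 product=0
t=2: arr=0 -> substrate=1 bound=2 product=0
t=3: arr=2 -> substrate=3 bound=2 product=0
t=4: arr=3 -> substrate=4 bound=2 product=2
t=5: arr=0 -> substrate=4 bound=2 product=2
t=6: arr=1 -> substrate=5 bound=2 product=2
t=7: arr=3 -> substrate=6 bound=2 product=4

Answer: 0 2 2 2 2 2 2 2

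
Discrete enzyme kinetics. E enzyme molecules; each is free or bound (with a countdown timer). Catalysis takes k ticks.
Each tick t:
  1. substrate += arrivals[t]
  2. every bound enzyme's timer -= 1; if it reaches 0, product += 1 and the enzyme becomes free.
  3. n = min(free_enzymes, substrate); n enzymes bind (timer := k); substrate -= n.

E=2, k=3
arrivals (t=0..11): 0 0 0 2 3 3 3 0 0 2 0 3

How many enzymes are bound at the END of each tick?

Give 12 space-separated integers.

t=0: arr=0 -> substrate=0 bound=0 product=0
t=1: arr=0 -> substrate=0 bound=0 product=0
t=2: arr=0 -> substrate=0 bound=0 product=0
t=3: arr=2 -> substrate=0 bound=2 product=0
t=4: arr=3 -> substrate=3 bound=2 product=0
t=5: arr=3 -> substrate=6 bound=2 product=0
t=6: arr=3 -> substrate=7 bound=2 product=2
t=7: arr=0 -> substrate=7 bound=2 product=2
t=8: arr=0 -> substrate=7 bound=2 product=2
t=9: arr=2 -> substrate=7 bound=2 product=4
t=10: arr=0 -> substrate=7 bound=2 product=4
t=11: arr=3 -> substrate=10 bound=2 product=4

Answer: 0 0 0 2 2 2 2 2 2 2 2 2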